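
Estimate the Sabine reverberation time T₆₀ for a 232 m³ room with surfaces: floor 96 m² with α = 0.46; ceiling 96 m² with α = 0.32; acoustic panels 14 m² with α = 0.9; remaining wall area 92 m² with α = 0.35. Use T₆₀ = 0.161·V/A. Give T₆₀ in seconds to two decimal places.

Summing Sᵢαᵢ: 96·0.46 + 96·0.32 + 14·0.9 + 92·0.35 = 119.68 m².
T₆₀ = 0.161·V/A = 0.161·232/119.68 = 0.312 s.

0.31 s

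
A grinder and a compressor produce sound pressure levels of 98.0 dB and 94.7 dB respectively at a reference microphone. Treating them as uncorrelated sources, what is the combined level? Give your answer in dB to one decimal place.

Incoherent sources combine by intensity addition: L_total = 10·log₁₀(Σ 10^(L_i/10)).
Σ 10^(L/10) = 10^(98.0/10) + 10^(94.7/10) = 9.261e+09.
L_total = 10·log₁₀(9.261e+09) = 99.67 dB.

99.7 dB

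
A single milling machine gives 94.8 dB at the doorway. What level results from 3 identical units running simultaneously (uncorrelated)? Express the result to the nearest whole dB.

L_total = L₁ + 10·log₁₀ N for N identical incoherent sources.
L_total = 94.8 + 10·log₁₀(3) = 94.8 + 4.771 = 99.57 dB.

100 dB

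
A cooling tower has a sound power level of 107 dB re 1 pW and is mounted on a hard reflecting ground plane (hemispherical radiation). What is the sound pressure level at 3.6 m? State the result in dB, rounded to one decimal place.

87.9 dB

Free-field hemispherical radiation: L_p = L_w − 10·log₁₀(2π·r²), r = 3.6 m.
2π·r² = 81.43 m², 10·log₁₀ of that is 19.108 dB.
L_p = 107 − 19.108 = 87.89 dB.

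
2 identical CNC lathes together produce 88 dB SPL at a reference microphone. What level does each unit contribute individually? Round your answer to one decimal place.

85.0 dB SPL

For N identical incoherent sources L_total = L₁ + 10·log₁₀ N, so L₁ = 88 − 10·log₁₀(2) = 88 − 3.010.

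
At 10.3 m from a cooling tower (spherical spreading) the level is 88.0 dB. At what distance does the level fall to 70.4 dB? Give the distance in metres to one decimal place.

Point-source spreading drops the level by 20·log₁₀(r₂/r₁); inverting, r₂/r₁ = 10^(ΔL/20).
r₂ = 10.3·10^((88.0−70.4)/20) = 10.3·10^(17.6/20) = 78.13 m.

78.1 m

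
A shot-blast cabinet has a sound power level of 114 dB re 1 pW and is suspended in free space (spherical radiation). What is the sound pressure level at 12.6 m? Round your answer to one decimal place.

Free-field spherical radiation: L_p = L_w − 10·log₁₀(4π·r²), r = 12.6 m.
4π·r² = 1995 m², 10·log₁₀ of that is 33.000 dB.
L_p = 114 − 33.000 = 81.00 dB.

81.0 dB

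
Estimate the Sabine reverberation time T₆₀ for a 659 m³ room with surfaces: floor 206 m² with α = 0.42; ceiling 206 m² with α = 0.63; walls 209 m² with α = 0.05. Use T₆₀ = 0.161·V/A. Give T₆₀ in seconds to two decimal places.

0.47 s

Total absorption A = 206·0.42 + 206·0.63 + 209·0.05 = 226.75 m² sabins.
T₆₀ = 0.161·V/A = 0.161·659/226.75 = 0.468 s.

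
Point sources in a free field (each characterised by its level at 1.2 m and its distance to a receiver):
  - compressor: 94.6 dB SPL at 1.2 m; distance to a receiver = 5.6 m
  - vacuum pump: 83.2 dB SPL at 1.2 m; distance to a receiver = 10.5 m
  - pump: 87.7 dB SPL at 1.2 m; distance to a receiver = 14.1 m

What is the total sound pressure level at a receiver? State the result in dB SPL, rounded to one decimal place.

Propagate each source to the receiver with L = L_ref − 20·log₁₀(r/r_ref), then add intensities.
compressor: 94.6 − 20·log₁₀(5.6/1.2) = 94.6 − 13.38 = 81.22 dB SPL.
vacuum pump: 83.2 − 20·log₁₀(10.5/1.2) = 83.2 − 18.84 = 64.36 dB SPL.
pump: 87.7 − 20·log₁₀(14.1/1.2) = 87.7 − 21.40 = 66.30 dB SPL.
Σ 10^(L/10) = 1.394e+08 → L_total = 10·log₁₀(1.394e+08) = 81.44 dB SPL.

81.4 dB SPL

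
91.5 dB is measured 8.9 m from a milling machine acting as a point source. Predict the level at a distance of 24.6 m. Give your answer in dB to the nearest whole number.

Spherical spreading from a point source gives a 20·log₁₀(r₂/r₁) drop.
L₂ = 91.5 − 20·log₁₀(24.6/8.9) = 91.5 − 8.831 = 82.67 dB.

83 dB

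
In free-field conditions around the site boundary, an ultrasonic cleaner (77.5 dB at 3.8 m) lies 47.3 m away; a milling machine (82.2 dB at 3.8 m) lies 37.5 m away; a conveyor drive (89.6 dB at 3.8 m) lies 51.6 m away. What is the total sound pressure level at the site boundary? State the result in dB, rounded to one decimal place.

68.5 dB

First find each source's level at the receiver (point-source: −20·log₁₀(r/r_ref)), then combine on an intensity basis.
ultrasonic cleaner: 77.5 − 20·log₁₀(47.3/3.8) = 77.5 − 21.90 = 55.60 dB.
milling machine: 82.2 − 20·log₁₀(37.5/3.8) = 82.2 − 19.88 = 62.32 dB.
conveyor drive: 89.6 − 20·log₁₀(51.6/3.8) = 89.6 − 22.66 = 66.94 dB.
Σ 10^(L/10) = 7.013e+06 → L_total = 10·log₁₀(7.013e+06) = 68.46 dB.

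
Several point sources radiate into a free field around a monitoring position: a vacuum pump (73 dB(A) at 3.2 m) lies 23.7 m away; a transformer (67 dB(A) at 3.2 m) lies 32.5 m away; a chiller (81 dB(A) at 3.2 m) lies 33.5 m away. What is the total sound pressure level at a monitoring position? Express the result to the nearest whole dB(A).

62 dB(A)

Apply inverse-square spreading to bring every level to the receiver, then sum 10^(L/10).
vacuum pump: 73 − 20·log₁₀(23.7/3.2) = 73 − 17.39 = 55.61 dB(A).
transformer: 67 − 20·log₁₀(32.5/3.2) = 67 − 20.13 = 46.87 dB(A).
chiller: 81 − 20·log₁₀(33.5/3.2) = 81 − 20.40 = 60.60 dB(A).
Σ 10^(L/10) = 1.561e+06 → L_total = 10·log₁₀(1.561e+06) = 61.93 dB(A).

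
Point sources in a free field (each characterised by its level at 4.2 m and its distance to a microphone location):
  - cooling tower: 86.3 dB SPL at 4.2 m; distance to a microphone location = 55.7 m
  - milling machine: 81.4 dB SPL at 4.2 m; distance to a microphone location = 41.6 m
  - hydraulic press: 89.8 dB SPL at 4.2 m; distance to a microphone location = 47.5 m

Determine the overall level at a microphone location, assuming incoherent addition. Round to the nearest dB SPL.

Apply inverse-square spreading to bring every level to the receiver, then sum 10^(L/10).
cooling tower: 86.3 − 20·log₁₀(55.7/4.2) = 86.3 − 22.45 = 63.85 dB SPL.
milling machine: 81.4 − 20·log₁₀(41.6/4.2) = 81.4 − 19.92 = 61.48 dB SPL.
hydraulic press: 89.8 − 20·log₁₀(47.5/4.2) = 89.8 − 21.07 = 68.73 dB SPL.
Σ 10^(L/10) = 1.130e+07 → L_total = 10·log₁₀(1.130e+07) = 70.53 dB SPL.

71 dB SPL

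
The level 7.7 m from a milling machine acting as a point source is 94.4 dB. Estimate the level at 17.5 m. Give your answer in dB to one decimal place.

Point-source attenuation: ΔL = 20·log₁₀(r₂/r₁) = 20·log₁₀(17.5/7.7) = 7.131 dB.
L₂ = 94.4 − 20·log₁₀(17.5/7.7) = 94.4 − 7.131 = 87.27 dB.

87.3 dB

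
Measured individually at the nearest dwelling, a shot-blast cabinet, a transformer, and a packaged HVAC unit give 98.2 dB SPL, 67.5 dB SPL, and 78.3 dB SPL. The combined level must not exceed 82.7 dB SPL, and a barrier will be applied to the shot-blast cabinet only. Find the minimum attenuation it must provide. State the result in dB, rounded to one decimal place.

The untreated sources together contribute 10^(67.5/10) + 10^(78.3/10) = 7.323e+07, i.e. 78.65 dB SPL.
The limit corresponds to 10^(82.7/10) = 1.862e+08; subtracting the fixed part leaves 1.130e+08 for the shot-blast cabinet, i.e. 80.53 dB SPL.
So the shot-blast cabinet must be reduced from 98.2 to 80.53 dB SPL: IL = 17.67 dB.

17.7 dB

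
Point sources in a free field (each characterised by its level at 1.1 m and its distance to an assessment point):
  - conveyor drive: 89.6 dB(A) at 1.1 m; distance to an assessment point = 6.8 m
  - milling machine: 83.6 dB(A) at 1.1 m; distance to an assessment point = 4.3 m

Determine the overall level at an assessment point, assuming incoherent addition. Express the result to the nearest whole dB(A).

Propagate each source to the receiver with L = L_ref − 20·log₁₀(r/r_ref), then add intensities.
conveyor drive: 89.6 − 20·log₁₀(6.8/1.1) = 89.6 − 15.82 = 73.78 dB(A).
milling machine: 83.6 − 20·log₁₀(4.3/1.1) = 83.6 − 11.84 = 71.76 dB(A).
Σ 10^(L/10) = 3.886e+07 → L_total = 10·log₁₀(3.886e+07) = 75.89 dB(A).

76 dB(A)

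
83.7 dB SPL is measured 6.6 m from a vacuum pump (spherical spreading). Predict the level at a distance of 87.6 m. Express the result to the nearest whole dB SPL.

Point-source attenuation: ΔL = 20·log₁₀(r₂/r₁) = 20·log₁₀(87.6/6.6) = 22.459 dB.
L₂ = 83.7 − 20·log₁₀(87.6/6.6) = 83.7 − 22.459 = 61.24 dB SPL.

61 dB SPL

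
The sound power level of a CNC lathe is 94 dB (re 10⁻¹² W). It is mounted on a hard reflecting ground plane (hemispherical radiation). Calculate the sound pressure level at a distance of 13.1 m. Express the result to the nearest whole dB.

L_p = L_w − 10·log₁₀(2π·r²) with r = 13.1 m.
2π·r² = 1078 m², 10·log₁₀ of that is 30.327 dB.
L_p = 94 − 30.327 = 63.67 dB.

64 dB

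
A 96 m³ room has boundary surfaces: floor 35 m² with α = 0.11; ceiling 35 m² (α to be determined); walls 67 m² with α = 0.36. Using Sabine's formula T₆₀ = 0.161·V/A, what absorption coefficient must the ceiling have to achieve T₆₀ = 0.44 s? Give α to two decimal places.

0.20

Required total absorption A = 0.161·96/0.44 = 35.13 m².
Absorption from the other surfaces = 35·0.11 + 67·0.36 = 27.97 m², so the ceiling must supply 7.16 m² over 35 m².
α = 7.16/35 = 0.204.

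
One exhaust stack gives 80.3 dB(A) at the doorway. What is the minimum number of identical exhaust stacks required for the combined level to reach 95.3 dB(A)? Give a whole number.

The shortfall is 95.3 − 80.3 = 15.0 dB, and N units add 10·log₁₀ N, so need 10·log₁₀ N ≥ 15.0.
N ≥ 10^(15.0/10) = 31.623, so N = 32.

32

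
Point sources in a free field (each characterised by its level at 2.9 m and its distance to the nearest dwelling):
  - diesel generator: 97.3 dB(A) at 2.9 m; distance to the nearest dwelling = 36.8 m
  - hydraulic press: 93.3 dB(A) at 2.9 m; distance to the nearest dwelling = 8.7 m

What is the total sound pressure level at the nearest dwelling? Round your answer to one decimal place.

Apply inverse-square spreading to bring every level to the receiver, then sum 10^(L/10).
diesel generator: 97.3 − 20·log₁₀(36.8/2.9) = 97.3 − 22.07 = 75.23 dB(A).
hydraulic press: 93.3 − 20·log₁₀(8.7/2.9) = 93.3 − 9.54 = 83.76 dB(A).
Σ 10^(L/10) = 2.709e+08 → L_total = 10·log₁₀(2.709e+08) = 84.33 dB(A).

84.3 dB(A)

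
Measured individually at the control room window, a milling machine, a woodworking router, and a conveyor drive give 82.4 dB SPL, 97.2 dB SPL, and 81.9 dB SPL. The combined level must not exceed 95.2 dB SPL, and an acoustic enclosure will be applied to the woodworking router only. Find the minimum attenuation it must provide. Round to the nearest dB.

2 dB

Everything except the woodworking router sums to 10^(82.4/10) + 10^(81.9/10) = 3.287e+08 in linear terms, 85.17 dB SPL.
The limit corresponds to 10^(95.2/10) = 3.311e+09; subtracting the fixed part leaves 2.983e+09 for the woodworking router, i.e. 94.75 dB SPL.
So the woodworking router must be reduced from 97.2 to 94.75 dB SPL: IL = 2.45 dB.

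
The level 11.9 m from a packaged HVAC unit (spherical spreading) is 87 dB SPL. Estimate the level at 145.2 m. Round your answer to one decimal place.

65.3 dB SPL

Spherical spreading from a point source gives a 20·log₁₀(r₂/r₁) drop.
L₂ = 87 − 20·log₁₀(145.2/11.9) = 87 − 21.728 = 65.27 dB SPL.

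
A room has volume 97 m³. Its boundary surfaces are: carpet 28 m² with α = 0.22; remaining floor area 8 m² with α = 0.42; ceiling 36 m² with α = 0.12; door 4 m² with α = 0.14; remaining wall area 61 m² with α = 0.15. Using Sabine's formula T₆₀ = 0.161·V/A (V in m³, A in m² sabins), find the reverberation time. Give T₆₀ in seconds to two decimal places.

0.66 s

Total absorption A = 28·0.22 + 8·0.42 + 36·0.12 + 4·0.14 + 61·0.15 = 23.55 m² sabins.
T₆₀ = 0.161·V/A = 0.161·97/23.55 = 0.663 s.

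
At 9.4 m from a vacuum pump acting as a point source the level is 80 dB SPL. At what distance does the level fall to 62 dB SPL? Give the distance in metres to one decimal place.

The 18.0 dB drop corresponds to a distance ratio of 10^(18.0/20) for a point source.
r₂ = 9.4·10^((80−62)/20) = 9.4·10^(18.0/20) = 74.67 m.

74.7 m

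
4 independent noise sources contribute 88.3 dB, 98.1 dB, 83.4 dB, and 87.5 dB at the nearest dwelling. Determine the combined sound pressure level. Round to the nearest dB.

For uncorrelated sources the intensities add, so convert each level to linear form, sum, and take 10·log₁₀ of the total.
Σ 10^(L/10) = 10^(88.3/10) + 10^(98.1/10) + 10^(83.4/10) + 10^(87.5/10) = 7.914e+09.
L_total = 10·log₁₀(7.914e+09) = 98.98 dB.

99 dB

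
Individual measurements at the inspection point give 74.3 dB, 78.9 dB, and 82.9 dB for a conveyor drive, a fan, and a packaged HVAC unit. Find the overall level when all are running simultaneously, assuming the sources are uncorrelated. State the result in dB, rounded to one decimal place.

Incoherent sources combine by intensity addition: L_total = 10·log₁₀(Σ 10^(L_i/10)).
Σ 10^(L/10) = 10^(74.3/10) + 10^(78.9/10) + 10^(82.9/10) = 2.995e+08.
L_total = 10·log₁₀(2.995e+08) = 84.76 dB.

84.8 dB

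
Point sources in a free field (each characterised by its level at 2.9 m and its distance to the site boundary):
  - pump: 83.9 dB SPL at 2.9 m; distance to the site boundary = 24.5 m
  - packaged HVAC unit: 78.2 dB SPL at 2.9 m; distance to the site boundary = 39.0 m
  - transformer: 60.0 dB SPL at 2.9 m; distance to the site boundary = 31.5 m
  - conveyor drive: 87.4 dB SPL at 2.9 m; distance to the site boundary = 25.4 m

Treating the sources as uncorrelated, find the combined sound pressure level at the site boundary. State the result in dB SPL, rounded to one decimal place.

Apply inverse-square spreading to bring every level to the receiver, then sum 10^(L/10).
pump: 83.9 − 20·log₁₀(24.5/2.9) = 83.9 − 18.54 = 65.36 dB SPL.
packaged HVAC unit: 78.2 − 20·log₁₀(39.0/2.9) = 78.2 − 22.57 = 55.63 dB SPL.
transformer: 60.0 − 20·log₁₀(31.5/2.9) = 60.0 − 20.72 = 39.28 dB SPL.
conveyor drive: 87.4 − 20·log₁₀(25.4/2.9) = 87.4 − 18.85 = 68.55 dB SPL.
Σ 10^(L/10) = 1.098e+07 → L_total = 10·log₁₀(1.098e+07) = 70.40 dB SPL.

70.4 dB SPL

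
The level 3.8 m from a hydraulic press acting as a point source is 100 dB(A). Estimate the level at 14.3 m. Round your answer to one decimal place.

88.5 dB(A)

Spherical spreading from a point source gives a 20·log₁₀(r₂/r₁) drop.
L₂ = 100 − 20·log₁₀(14.3/3.8) = 100 − 11.511 = 88.49 dB(A).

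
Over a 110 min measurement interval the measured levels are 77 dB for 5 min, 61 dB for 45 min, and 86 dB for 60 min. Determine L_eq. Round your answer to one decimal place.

83.4 dB

The energy average is taken in the linear domain: L_eq = 10·log₁₀[(Σ tᵢ·10^(Lᵢ/10))/T], T = 110 min.
Σ tᵢ·10^(Lᵢ/10) = 5·10^(77/10) + 45·10^(61/10) + 60·10^(86/10) = 2.419e+10.
L_eq = 10·log₁₀(2.419e+10/110) = 83.42 dB.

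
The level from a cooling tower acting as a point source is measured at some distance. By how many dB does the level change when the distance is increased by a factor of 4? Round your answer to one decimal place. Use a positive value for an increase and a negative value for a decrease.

A point source loses 6 dB per doubling of distance; generally ΔL = −20·log₁₀(r₂/r₁).
ΔL = −20·log₁₀(4) = -12.04 dB.

-12.0 dB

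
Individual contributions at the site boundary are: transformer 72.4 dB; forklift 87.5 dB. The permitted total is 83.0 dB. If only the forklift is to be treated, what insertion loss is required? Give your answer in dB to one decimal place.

4.9 dB

Everything except the forklift sums to 10^(72.4/10) = 1.738e+07 in linear terms, 72.40 dB.
The limit corresponds to 10^(83.0/10) = 1.995e+08; subtracting the fixed part leaves 1.821e+08 for the forklift, i.e. 82.60 dB.
So the forklift must be reduced from 87.5 to 82.60 dB: IL = 4.90 dB.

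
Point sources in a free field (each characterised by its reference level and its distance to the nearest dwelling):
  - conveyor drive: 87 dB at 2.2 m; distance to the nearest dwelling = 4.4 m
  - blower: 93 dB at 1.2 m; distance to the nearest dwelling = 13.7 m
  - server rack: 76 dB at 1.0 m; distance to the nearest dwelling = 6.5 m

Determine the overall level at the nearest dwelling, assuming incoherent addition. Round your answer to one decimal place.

First find each source's level at the receiver (point-source: −20·log₁₀(r/r_ref)), then combine on an intensity basis.
conveyor drive: 87 − 20·log₁₀(4.4/2.2) = 87 − 6.02 = 80.98 dB.
blower: 93 − 20·log₁₀(13.7/1.2) = 93 − 21.15 = 71.85 dB.
server rack: 76 − 20·log₁₀(6.5/1.0) = 76 − 16.26 = 59.74 dB.
Σ 10^(L/10) = 1.415e+08 → L_total = 10·log₁₀(1.415e+08) = 81.51 dB.

81.5 dB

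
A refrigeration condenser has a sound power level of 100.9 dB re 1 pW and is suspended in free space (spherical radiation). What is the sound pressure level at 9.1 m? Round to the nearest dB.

Free-field spherical radiation: L_p = L_w − 10·log₁₀(4π·r²), r = 9.1 m.
4π·r² = 1041 m², 10·log₁₀ of that is 30.173 dB.
L_p = 100.9 − 30.173 = 70.73 dB.

71 dB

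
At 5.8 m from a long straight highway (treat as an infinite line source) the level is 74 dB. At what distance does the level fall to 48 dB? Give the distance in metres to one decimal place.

2309.0 m

For a line source L₁ − L₂ = 10·log₁₀(r₂/r₁), so r₂ = r₁·10^((L₁−L₂)/10).
r₂ = 5.8·10^((74−48)/10) = 5.8·10^(26.0/10) = 2309.02 m.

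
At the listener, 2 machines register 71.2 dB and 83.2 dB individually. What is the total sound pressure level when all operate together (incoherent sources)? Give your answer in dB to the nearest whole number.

For uncorrelated sources the intensities add, so convert each level to linear form, sum, and take 10·log₁₀ of the total.
Σ 10^(L/10) = 10^(71.2/10) + 10^(83.2/10) = 2.221e+08.
L_total = 10·log₁₀(2.221e+08) = 83.47 dB.

83 dB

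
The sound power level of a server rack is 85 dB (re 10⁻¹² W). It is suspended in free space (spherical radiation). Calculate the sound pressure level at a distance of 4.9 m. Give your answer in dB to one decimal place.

60.2 dB

Free-field spherical radiation: L_p = L_w − 10·log₁₀(4π·r²), r = 4.9 m.
4π·r² = 301.7 m², 10·log₁₀ of that is 24.796 dB.
L_p = 85 − 24.796 = 60.20 dB.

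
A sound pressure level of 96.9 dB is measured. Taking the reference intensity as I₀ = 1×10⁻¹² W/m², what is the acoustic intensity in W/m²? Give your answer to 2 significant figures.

I = I₀·10^(L/10) = 10⁻¹² × 10^(96.9/10) = 10^(-2.310).

0.0049 W/m²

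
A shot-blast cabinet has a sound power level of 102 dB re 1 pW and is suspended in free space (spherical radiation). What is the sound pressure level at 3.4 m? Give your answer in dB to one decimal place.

80.4 dB

The power spreads over a sphere of area 4π·r², so L_p = L_w − 10·log₁₀(4π·r²).
4π·r² = 145.3 m², 10·log₁₀ of that is 21.622 dB.
L_p = 102 − 21.622 = 80.38 dB.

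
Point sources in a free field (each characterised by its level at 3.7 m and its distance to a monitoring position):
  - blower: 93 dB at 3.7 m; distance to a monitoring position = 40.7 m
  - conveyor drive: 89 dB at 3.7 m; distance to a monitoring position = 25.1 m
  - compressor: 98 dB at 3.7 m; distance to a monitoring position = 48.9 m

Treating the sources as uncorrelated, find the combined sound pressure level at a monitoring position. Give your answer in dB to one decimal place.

First find each source's level at the receiver (point-source: −20·log₁₀(r/r_ref)), then combine on an intensity basis.
blower: 93 − 20·log₁₀(40.7/3.7) = 93 − 20.83 = 72.17 dB.
conveyor drive: 89 − 20·log₁₀(25.1/3.7) = 89 − 16.63 = 72.37 dB.
compressor: 98 − 20·log₁₀(48.9/3.7) = 98 − 22.42 = 75.58 dB.
Σ 10^(L/10) = 6.987e+07 → L_total = 10·log₁₀(6.987e+07) = 78.44 dB.

78.4 dB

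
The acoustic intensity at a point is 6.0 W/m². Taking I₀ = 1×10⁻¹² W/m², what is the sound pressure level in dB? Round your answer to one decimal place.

Dividing by I₀ shifts the exponent by 12: I/I₀ = 6.0×10^12.
L = 10·(0.7782 + 12) = 127.78 dB.

127.8 dB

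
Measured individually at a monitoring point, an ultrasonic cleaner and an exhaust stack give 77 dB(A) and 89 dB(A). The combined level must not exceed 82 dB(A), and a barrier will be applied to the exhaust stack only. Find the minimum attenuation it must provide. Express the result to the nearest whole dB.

9 dB

The untreated sources together contribute 10^(77/10) = 5.012e+07, i.e. 77.00 dB(A).
The limit corresponds to 10^(82/10) = 1.585e+08; subtracting the fixed part leaves 1.084e+08 for the exhaust stack, i.e. 80.35 dB(A).
Required insertion loss = 89 − 80.35 = 8.65 dB.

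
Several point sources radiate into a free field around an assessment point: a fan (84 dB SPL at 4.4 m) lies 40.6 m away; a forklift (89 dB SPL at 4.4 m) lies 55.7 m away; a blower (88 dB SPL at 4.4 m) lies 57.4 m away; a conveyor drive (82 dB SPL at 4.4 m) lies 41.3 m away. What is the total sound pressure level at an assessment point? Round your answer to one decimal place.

Apply inverse-square spreading to bring every level to the receiver, then sum 10^(L/10).
fan: 84 − 20·log₁₀(40.6/4.4) = 84 − 19.30 = 64.70 dB SPL.
forklift: 89 − 20·log₁₀(55.7/4.4) = 89 − 22.05 = 66.95 dB SPL.
blower: 88 − 20·log₁₀(57.4/4.4) = 88 − 22.31 = 65.69 dB SPL.
conveyor drive: 82 − 20·log₁₀(41.3/4.4) = 82 − 19.45 = 62.55 dB SPL.
Σ 10^(L/10) = 1.341e+07 → L_total = 10·log₁₀(1.341e+07) = 71.28 dB SPL.

71.3 dB SPL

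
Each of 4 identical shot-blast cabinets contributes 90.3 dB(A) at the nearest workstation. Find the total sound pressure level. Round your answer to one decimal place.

With 4 equal, uncorrelated contributions the intensity is 4× that of one unit, giving a rise of 10·log₁₀ 4.
L_total = 90.3 + 10·log₁₀(4) = 90.3 + 6.021 = 96.32 dB(A).

96.3 dB(A)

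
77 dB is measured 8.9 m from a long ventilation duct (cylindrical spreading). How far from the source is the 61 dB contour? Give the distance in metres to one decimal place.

The 16.0 dB drop corresponds to a distance ratio of 10^(16.0/10) for a line source.
r₂ = 8.9·10^((77−61)/10) = 8.9·10^(16.0/10) = 354.32 m.

354.3 m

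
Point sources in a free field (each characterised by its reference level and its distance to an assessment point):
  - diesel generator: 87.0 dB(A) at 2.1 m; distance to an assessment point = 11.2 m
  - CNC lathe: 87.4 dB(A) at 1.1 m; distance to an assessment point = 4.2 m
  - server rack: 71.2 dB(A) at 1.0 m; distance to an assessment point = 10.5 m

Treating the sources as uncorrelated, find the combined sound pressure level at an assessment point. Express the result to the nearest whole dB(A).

77 dB(A)

Apply inverse-square spreading to bring every level to the receiver, then sum 10^(L/10).
diesel generator: 87.0 − 20·log₁₀(11.2/2.1) = 87.0 − 14.54 = 72.46 dB(A).
CNC lathe: 87.4 − 20·log₁₀(4.2/1.1) = 87.4 − 11.64 = 75.76 dB(A).
server rack: 71.2 − 20·log₁₀(10.5/1.0) = 71.2 − 20.42 = 50.78 dB(A).
Σ 10^(L/10) = 5.543e+07 → L_total = 10·log₁₀(5.543e+07) = 77.44 dB(A).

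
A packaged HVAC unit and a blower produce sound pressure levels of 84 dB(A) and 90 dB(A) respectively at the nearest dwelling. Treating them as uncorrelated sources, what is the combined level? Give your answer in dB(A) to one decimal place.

91.0 dB(A)

Incoherent sources combine by intensity addition: L_total = 10·log₁₀(Σ 10^(L_i/10)).
Σ 10^(L/10) = 10^(84/10) + 10^(90/10) = 1.251e+09.
L_total = 10·log₁₀(1.251e+09) = 90.97 dB(A).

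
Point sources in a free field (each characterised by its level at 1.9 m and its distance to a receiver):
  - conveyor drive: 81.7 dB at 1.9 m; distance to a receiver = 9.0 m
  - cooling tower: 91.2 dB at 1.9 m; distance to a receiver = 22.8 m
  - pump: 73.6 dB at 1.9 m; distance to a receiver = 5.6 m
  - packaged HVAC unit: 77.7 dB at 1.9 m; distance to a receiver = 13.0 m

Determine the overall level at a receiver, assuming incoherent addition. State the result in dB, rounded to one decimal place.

Propagate each source to the receiver with L = L_ref − 20·log₁₀(r/r_ref), then add intensities.
conveyor drive: 81.7 − 20·log₁₀(9.0/1.9) = 81.7 − 13.51 = 68.19 dB.
cooling tower: 91.2 − 20·log₁₀(22.8/1.9) = 91.2 − 21.58 = 69.62 dB.
pump: 73.6 − 20·log₁₀(5.6/1.9) = 73.6 − 9.39 = 64.21 dB.
packaged HVAC unit: 77.7 − 20·log₁₀(13.0/1.9) = 77.7 − 16.70 = 61.00 dB.
Σ 10^(L/10) = 1.964e+07 → L_total = 10·log₁₀(1.964e+07) = 72.93 dB.

72.9 dB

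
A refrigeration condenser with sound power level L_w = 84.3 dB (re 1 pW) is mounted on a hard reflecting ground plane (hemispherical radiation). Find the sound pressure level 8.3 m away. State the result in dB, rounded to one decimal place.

The power spreads over a hemisphere of area 2π·r², so L_p = L_w − 10·log₁₀(2π·r²).
2π·r² = 432.8 m², 10·log₁₀ of that is 26.363 dB.
L_p = 84.3 − 26.363 = 57.94 dB.

57.9 dB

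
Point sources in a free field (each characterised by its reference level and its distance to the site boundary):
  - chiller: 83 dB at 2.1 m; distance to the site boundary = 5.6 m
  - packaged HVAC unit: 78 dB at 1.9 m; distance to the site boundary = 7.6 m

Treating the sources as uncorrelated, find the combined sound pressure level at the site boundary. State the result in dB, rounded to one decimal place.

75.1 dB

Propagate each source to the receiver with L = L_ref − 20·log₁₀(r/r_ref), then add intensities.
chiller: 83 − 20·log₁₀(5.6/2.1) = 83 − 8.52 = 74.48 dB.
packaged HVAC unit: 78 − 20·log₁₀(7.6/1.9) = 78 − 12.04 = 65.96 dB.
Σ 10^(L/10) = 3.200e+07 → L_total = 10·log₁₀(3.200e+07) = 75.05 dB.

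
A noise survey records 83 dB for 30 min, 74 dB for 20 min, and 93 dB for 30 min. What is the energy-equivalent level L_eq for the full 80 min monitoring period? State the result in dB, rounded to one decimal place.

The energy average is taken in the linear domain: L_eq = 10·log₁₀[(Σ tᵢ·10^(Lᵢ/10))/T], T = 80 min.
Σ tᵢ·10^(Lᵢ/10) = 30·10^(83/10) + 20·10^(74/10) + 30·10^(93/10) = 6.635e+10.
L_eq = 10·log₁₀(6.635e+10/80) = 89.19 dB.

89.2 dB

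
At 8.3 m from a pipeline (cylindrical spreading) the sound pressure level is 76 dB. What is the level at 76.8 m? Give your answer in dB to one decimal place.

66.3 dB

Line-source attenuation: ΔL = 10·log₁₀(r₂/r₁) = 10·log₁₀(76.8/8.3) = 9.663 dB.
L₂ = 76 − 10·log₁₀(76.8/8.3) = 76 − 9.663 = 66.34 dB.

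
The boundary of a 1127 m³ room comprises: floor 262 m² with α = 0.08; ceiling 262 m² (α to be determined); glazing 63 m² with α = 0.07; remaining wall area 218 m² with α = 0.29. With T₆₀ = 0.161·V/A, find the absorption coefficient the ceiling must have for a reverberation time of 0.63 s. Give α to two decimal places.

0.76

Required total absorption A = 0.161·1127/0.63 = 288.01 m².
Absorption from the other surfaces = 262·0.08 + 63·0.07 + 218·0.29 = 88.59 m², so the ceiling must supply 199.42 m² over 262 m².
α = 199.42/262 = 0.761.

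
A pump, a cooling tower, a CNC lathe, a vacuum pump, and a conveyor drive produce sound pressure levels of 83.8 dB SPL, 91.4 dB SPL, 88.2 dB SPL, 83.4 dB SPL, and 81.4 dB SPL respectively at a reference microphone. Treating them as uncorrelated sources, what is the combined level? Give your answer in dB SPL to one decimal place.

Incoherent sources combine by intensity addition: L_total = 10·log₁₀(Σ 10^(L_i/10)).
Σ 10^(L/10) = 10^(83.8/10) + 10^(91.4/10) + 10^(88.2/10) + 10^(83.4/10) + 10^(81.4/10) = 2.638e+09.
L_total = 10·log₁₀(2.638e+09) = 94.21 dB SPL.

94.2 dB SPL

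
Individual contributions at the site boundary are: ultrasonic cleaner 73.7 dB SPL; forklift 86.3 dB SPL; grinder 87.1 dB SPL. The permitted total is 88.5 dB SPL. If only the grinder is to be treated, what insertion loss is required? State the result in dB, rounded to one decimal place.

The untreated sources together contribute 10^(73.7/10) + 10^(86.3/10) = 4.500e+08, i.e. 86.53 dB SPL.
To meet 88.5 dB SPL overall, the treated grinder may contribute at most 10^(88.5/10) − 4.500e+08 = 2.579e+08, i.e. 84.11 dB SPL.
So the grinder must be reduced from 87.1 to 84.11 dB SPL: IL = 2.99 dB.

3.0 dB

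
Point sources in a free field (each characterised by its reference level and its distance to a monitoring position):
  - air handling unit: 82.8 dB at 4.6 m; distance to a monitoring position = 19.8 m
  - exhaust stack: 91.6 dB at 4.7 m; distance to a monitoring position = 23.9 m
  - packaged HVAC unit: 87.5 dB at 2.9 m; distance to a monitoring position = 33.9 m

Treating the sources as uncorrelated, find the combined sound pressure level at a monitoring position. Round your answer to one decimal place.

Propagate each source to the receiver with L = L_ref − 20·log₁₀(r/r_ref), then add intensities.
air handling unit: 82.8 − 20·log₁₀(19.8/4.6) = 82.8 − 12.68 = 70.12 dB.
exhaust stack: 91.6 − 20·log₁₀(23.9/4.7) = 91.6 − 14.13 = 77.47 dB.
packaged HVAC unit: 87.5 − 20·log₁₀(33.9/2.9) = 87.5 − 21.36 = 66.14 dB.
Σ 10^(L/10) = 7.030e+07 → L_total = 10·log₁₀(7.030e+07) = 78.47 dB.

78.5 dB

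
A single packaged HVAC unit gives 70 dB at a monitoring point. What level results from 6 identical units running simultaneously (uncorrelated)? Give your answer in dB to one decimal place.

L_total = L₁ + 10·log₁₀ N for N identical incoherent sources.
L_total = 70 + 10·log₁₀(6) = 70 + 7.782 = 77.78 dB.

77.8 dB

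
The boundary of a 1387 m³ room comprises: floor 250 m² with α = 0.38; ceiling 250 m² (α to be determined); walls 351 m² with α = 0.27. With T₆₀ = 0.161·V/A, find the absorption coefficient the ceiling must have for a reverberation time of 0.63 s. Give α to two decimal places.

0.66

A = 0.161·V/T₆₀ = 0.161·1387/0.63 = 354.46 m² sabins.
Absorption from the other surfaces = 250·0.38 + 351·0.27 = 189.77 m², so the ceiling must supply 164.69 m² over 250 m².
α = 164.69/250 = 0.659.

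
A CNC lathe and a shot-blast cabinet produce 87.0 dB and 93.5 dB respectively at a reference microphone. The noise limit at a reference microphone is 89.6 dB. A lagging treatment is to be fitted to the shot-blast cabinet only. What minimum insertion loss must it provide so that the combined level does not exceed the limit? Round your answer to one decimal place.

7.4 dB

Fixed contribution from the other source: Σ 10^(L/10) = 10^(87.0/10) = 5.012e+08 (87.00 dB).
To meet 89.6 dB overall, the treated shot-blast cabinet may contribute at most 10^(89.6/10) − 5.012e+08 = 4.108e+08, i.e. 86.14 dB.
So the shot-blast cabinet must be reduced from 93.5 to 86.14 dB: IL = 7.36 dB.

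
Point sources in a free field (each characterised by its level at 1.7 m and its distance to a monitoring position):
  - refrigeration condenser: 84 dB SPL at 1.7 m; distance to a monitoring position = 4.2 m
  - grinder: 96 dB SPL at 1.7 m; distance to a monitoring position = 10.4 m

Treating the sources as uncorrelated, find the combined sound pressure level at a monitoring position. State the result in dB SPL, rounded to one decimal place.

81.7 dB SPL

Propagate each source to the receiver with L = L_ref − 20·log₁₀(r/r_ref), then add intensities.
refrigeration condenser: 84 − 20·log₁₀(4.2/1.7) = 84 − 7.86 = 76.14 dB SPL.
grinder: 96 − 20·log₁₀(10.4/1.7) = 96 − 15.73 = 80.27 dB SPL.
Σ 10^(L/10) = 1.475e+08 → L_total = 10·log₁₀(1.475e+08) = 81.69 dB SPL.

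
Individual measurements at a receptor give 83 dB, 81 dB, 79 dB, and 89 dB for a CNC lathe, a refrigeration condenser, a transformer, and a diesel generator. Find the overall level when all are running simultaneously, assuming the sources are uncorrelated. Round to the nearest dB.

Incoherent sources combine by intensity addition: L_total = 10·log₁₀(Σ 10^(L_i/10)).
Σ 10^(L/10) = 10^(83/10) + 10^(81/10) + 10^(79/10) + 10^(89/10) = 1.199e+09.
L_total = 10·log₁₀(1.199e+09) = 90.79 dB.

91 dB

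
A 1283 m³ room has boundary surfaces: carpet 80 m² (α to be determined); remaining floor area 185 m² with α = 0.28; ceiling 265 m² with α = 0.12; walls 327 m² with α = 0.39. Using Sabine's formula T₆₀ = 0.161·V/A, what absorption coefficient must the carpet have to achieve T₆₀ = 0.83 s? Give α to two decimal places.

0.47

Required total absorption A = 0.161·1283/0.83 = 248.87 m².
Absorption from the other surfaces = 185·0.28 + 265·0.12 + 327·0.39 = 211.13 m², so the carpet must supply 37.74 m² over 80 m².
α = 37.74/80 = 0.472.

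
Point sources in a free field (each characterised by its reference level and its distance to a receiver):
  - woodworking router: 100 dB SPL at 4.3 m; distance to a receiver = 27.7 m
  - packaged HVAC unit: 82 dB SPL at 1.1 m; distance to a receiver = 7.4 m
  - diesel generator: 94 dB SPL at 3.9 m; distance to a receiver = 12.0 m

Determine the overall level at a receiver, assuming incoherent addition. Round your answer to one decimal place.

Propagate each source to the receiver with L = L_ref − 20·log₁₀(r/r_ref), then add intensities.
woodworking router: 100 − 20·log₁₀(27.7/4.3) = 100 − 16.18 = 83.82 dB SPL.
packaged HVAC unit: 82 − 20·log₁₀(7.4/1.1) = 82 − 16.56 = 65.44 dB SPL.
diesel generator: 94 − 20·log₁₀(12.0/3.9) = 94 − 9.76 = 84.24 dB SPL.
Σ 10^(L/10) = 5.098e+08 → L_total = 10·log₁₀(5.098e+08) = 87.07 dB SPL.

87.1 dB SPL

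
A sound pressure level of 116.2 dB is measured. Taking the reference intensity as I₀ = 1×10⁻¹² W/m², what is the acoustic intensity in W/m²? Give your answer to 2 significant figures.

I = I₀·10^(L/10) = 10⁻¹² × 10^(116.2/10) = 10^(-0.380).

0.42 W/m²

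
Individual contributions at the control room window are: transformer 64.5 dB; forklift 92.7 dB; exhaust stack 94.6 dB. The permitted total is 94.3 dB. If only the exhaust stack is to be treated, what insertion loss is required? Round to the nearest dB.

The untreated sources together contribute 10^(64.5/10) + 10^(92.7/10) = 1.865e+09, i.e. 92.71 dB.
The limit corresponds to 10^(94.3/10) = 2.692e+09; subtracting the fixed part leaves 8.266e+08 for the exhaust stack, i.e. 89.17 dB.
So the exhaust stack must be reduced from 94.6 to 89.17 dB: IL = 5.43 dB.

5 dB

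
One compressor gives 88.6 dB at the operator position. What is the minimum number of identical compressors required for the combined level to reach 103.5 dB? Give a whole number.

31

N identical sources give L₁ + 10·log₁₀ N, so require 10·log₁₀ N ≥ 103.5 − 88.6 = 14.9 dB.
N ≥ 10^(14.9/10) = 30.903, so N = 31.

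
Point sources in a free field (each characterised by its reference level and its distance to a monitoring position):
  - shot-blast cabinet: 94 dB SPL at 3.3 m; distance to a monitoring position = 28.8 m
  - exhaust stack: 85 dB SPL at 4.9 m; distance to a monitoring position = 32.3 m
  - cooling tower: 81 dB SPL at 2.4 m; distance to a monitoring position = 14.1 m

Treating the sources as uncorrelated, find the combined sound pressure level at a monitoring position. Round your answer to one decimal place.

76.4 dB SPL

Propagate each source to the receiver with L = L_ref − 20·log₁₀(r/r_ref), then add intensities.
shot-blast cabinet: 94 − 20·log₁₀(28.8/3.3) = 94 − 18.82 = 75.18 dB SPL.
exhaust stack: 85 − 20·log₁₀(32.3/4.9) = 85 − 16.38 = 68.62 dB SPL.
cooling tower: 81 − 20·log₁₀(14.1/2.4) = 81 − 15.38 = 65.62 dB SPL.
Σ 10^(L/10) = 4.390e+07 → L_total = 10·log₁₀(4.390e+07) = 76.43 dB SPL.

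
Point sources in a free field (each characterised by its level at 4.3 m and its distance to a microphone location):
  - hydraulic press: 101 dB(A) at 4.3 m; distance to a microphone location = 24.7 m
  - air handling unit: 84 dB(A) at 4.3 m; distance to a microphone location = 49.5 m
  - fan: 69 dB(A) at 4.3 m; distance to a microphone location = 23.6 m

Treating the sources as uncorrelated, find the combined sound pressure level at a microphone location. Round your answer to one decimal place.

85.8 dB(A)

Apply inverse-square spreading to bring every level to the receiver, then sum 10^(L/10).
hydraulic press: 101 − 20·log₁₀(24.7/4.3) = 101 − 15.18 = 85.82 dB(A).
air handling unit: 84 − 20·log₁₀(49.5/4.3) = 84 − 21.22 = 62.78 dB(A).
fan: 69 − 20·log₁₀(23.6/4.3) = 69 − 14.79 = 54.21 dB(A).
Σ 10^(L/10) = 3.837e+08 → L_total = 10·log₁₀(3.837e+08) = 85.84 dB(A).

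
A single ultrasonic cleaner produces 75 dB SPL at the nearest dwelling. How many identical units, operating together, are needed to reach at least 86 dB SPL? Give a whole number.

13

Need L₁ + 10·log₁₀ N ≥ 86, i.e. log₁₀ N ≥ 1.10.
N ≥ 10^(11.0/10) = 12.589, so N = 13.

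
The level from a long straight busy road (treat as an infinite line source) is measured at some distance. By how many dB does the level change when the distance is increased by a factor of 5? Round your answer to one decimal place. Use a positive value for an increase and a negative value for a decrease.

-7.0 dB

Line-source spreading: ΔL = −10·log₁₀(r₂/r₁).
ΔL = −10·log₁₀(5) = -6.99 dB.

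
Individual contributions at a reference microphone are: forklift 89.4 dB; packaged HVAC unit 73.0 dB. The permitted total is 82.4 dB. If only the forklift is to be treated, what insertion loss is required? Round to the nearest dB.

Everything except the forklift sums to 10^(73.0/10) = 1.995e+07 in linear terms, 73.00 dB.
To meet 82.4 dB overall, the treated forklift may contribute at most 10^(82.4/10) − 1.995e+07 = 1.538e+08, i.e. 81.87 dB.
So the forklift must be reduced from 89.4 to 81.87 dB: IL = 7.53 dB.

8 dB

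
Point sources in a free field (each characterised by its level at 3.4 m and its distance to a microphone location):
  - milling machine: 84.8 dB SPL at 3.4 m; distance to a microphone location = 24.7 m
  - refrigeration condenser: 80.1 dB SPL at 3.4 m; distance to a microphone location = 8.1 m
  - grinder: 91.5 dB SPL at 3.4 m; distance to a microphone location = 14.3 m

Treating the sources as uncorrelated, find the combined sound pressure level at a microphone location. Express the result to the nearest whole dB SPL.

80 dB SPL

First find each source's level at the receiver (point-source: −20·log₁₀(r/r_ref)), then combine on an intensity basis.
milling machine: 84.8 − 20·log₁₀(24.7/3.4) = 84.8 − 17.22 = 67.58 dB SPL.
refrigeration condenser: 80.1 − 20·log₁₀(8.1/3.4) = 80.1 − 7.54 = 72.56 dB SPL.
grinder: 91.5 − 20·log₁₀(14.3/3.4) = 91.5 − 12.48 = 79.02 dB SPL.
Σ 10^(L/10) = 1.036e+08 → L_total = 10·log₁₀(1.036e+08) = 80.15 dB SPL.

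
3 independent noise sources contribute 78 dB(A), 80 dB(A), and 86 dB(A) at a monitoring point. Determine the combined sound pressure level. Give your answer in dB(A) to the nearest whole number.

87 dB(A)

For uncorrelated sources the intensities add, so convert each level to linear form, sum, and take 10·log₁₀ of the total.
Σ 10^(L/10) = 10^(78/10) + 10^(80/10) + 10^(86/10) = 5.612e+08.
L_total = 10·log₁₀(5.612e+08) = 87.49 dB(A).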